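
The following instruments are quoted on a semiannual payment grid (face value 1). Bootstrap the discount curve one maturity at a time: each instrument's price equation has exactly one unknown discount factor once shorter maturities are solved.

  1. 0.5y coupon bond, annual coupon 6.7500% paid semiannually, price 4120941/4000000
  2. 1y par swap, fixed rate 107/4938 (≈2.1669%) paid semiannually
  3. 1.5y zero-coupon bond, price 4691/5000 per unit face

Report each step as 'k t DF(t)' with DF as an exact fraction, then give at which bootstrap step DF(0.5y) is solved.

1 1/2 4983/5000
2 1 4893/5000
3 3/2 4691/5000
DF(0.5y) is solved at step 1

step 1 [0.5y] bond c/2=27/800: DF=(4120941/4000000 − 27/800·(0))/(1+27/800) = 4983/5000 ≈ 0.996600
step 2 [1y] swap r/2=107/9876: DF=(1 − 107/9876·(0.996600))/(1+107/9876) = 4893/5000 ≈ 0.978600
step 3 [1.5y] zero: DF = P = 4691/5000 ≈ 0.938200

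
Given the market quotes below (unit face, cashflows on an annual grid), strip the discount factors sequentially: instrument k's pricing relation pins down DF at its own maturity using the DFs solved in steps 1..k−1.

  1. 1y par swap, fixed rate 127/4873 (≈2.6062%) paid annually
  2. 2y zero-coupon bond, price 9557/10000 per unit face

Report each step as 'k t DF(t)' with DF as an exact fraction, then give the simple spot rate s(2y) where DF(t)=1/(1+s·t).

1 1 4873/5000
2 2 9557/10000
s(2y) = (1/(9557/10000) − 1)/(2) = 443/19114 ≈ 2.3177%

step 1 [1y] swap r/1=127/4873: DF=(1 − 127/4873·(0))/(1+127/4873) = 4873/5000 ≈ 0.974600
step 2 [2y] zero: DF = P = 9557/10000 ≈ 0.955700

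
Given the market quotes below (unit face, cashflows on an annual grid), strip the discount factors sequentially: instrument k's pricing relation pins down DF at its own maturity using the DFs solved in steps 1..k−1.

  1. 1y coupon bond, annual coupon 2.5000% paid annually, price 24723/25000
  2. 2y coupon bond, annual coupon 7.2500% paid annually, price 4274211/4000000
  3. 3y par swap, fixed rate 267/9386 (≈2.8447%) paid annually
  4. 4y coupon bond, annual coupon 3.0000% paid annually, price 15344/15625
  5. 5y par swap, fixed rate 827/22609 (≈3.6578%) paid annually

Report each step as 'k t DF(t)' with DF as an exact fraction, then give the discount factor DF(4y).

1 1 603/625
2 2 9311/10000
3 3 9199/10000
4 4 4357/5000
5 5 4173/5000
DF(4y) = 4357/5000 ≈ 0.871400

step 1 [1y] bond c/1=1/40: DF=(24723/25000 − 1/40·(0))/(1+1/40) = 603/625 ≈ 0.964800
step 2 [2y] bond c/1=29/400: DF=(4274211/4000000 − 29/400·(0.964800))/(1+29/400) = 9311/10000 ≈ 0.931100
step 3 [3y] swap r/1=267/9386: DF=(1 − 267/9386·(0.964800+0.931100))/(1+267/9386) = 9199/10000 ≈ 0.919900
step 4 [4y] bond c/1=3/100: DF=(15344/15625 − 3/100·(0.964800+0.931100+0.919900))/(1+3/100) = 4357/5000 ≈ 0.871400
step 5 [5y] swap r/1=827/22609: DF=(1 − 827/22609·(0.964800+0.931100+0.919900+0.871400))/(1+827/22609) = 4173/5000 ≈ 0.834600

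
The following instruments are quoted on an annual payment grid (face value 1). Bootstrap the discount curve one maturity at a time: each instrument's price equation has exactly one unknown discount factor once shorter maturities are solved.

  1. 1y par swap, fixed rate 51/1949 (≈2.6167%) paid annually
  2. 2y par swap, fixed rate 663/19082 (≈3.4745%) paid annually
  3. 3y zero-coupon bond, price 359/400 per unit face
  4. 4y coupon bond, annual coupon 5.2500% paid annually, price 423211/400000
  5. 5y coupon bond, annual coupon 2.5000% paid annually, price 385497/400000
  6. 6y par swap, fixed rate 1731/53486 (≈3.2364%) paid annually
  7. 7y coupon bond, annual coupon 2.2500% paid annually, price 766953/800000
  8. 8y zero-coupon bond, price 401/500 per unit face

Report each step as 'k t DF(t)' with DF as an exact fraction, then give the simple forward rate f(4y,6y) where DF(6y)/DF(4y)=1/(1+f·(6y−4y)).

step 1 [1y] swap r/1=51/1949: DF=(1 − 51/1949·(0))/(1+51/1949) = 1949/2000 ≈ 0.974500
step 2 [2y] swap r/1=663/19082: DF=(1 − 663/19082·(0.974500))/(1+663/19082) = 9337/10000 ≈ 0.933700
step 3 [3y] zero: DF = P = 359/400 ≈ 0.897500
step 4 [4y] bond c/1=21/400: DF=(423211/400000 − 21/400·(0.974500+0.933700+0.897500))/(1+21/400) = 8653/10000 ≈ 0.865300
step 5 [5y] bond c/1=1/40: DF=(385497/400000 − 1/40·(0.974500+0.933700+0.897500+0.865300))/(1+1/40) = 8507/10000 ≈ 0.850700
step 6 [6y] swap r/1=1731/53486: DF=(1 − 1731/53486·(0.974500+0.933700+0.897500+0.865300+0.850700))/(1+1731/53486) = 8269/10000 ≈ 0.826900
step 7 [7y] bond c/1=9/400: DF=(766953/800000 − 9/400·(0.974500+0.933700+0.897500+0.865300+0.850700+0.826900))/(1+9/400) = 8199/10000 ≈ 0.819900
step 8 [8y] zero: DF = P = 401/500 ≈ 0.802000

1 1 1949/2000
2 2 9337/10000
3 3 359/400
4 4 8653/10000
5 5 8507/10000
6 6 8269/10000
7 7 8199/10000
8 8 401/500
f(4y,6y) = ((8653/10000)/(8269/10000) − 1)/(2) = 192/8269 ≈ 2.3219%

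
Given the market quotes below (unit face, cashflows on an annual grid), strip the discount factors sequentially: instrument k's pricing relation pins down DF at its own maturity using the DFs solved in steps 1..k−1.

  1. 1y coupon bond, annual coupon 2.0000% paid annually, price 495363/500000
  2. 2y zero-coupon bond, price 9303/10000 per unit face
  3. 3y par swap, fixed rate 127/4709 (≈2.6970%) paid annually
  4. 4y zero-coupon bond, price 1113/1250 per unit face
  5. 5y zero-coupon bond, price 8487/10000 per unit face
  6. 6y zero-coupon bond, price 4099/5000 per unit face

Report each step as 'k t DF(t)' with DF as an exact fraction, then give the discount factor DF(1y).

step 1 [1y] bond c/1=1/50: DF=(495363/500000 − 1/50·(0))/(1+1/50) = 9713/10000 ≈ 0.971300
step 2 [2y] zero: DF = P = 9303/10000 ≈ 0.930300
step 3 [3y] swap r/1=127/4709: DF=(1 − 127/4709·(0.971300+0.930300))/(1+127/4709) = 4619/5000 ≈ 0.923800
step 4 [4y] zero: DF = P = 1113/1250 ≈ 0.890400
step 5 [5y] zero: DF = P = 8487/10000 ≈ 0.848700
step 6 [6y] zero: DF = P = 4099/5000 ≈ 0.819800

1 1 9713/10000
2 2 9303/10000
3 3 4619/5000
4 4 1113/1250
5 5 8487/10000
6 6 4099/5000
DF(1y) = 9713/10000 ≈ 0.971300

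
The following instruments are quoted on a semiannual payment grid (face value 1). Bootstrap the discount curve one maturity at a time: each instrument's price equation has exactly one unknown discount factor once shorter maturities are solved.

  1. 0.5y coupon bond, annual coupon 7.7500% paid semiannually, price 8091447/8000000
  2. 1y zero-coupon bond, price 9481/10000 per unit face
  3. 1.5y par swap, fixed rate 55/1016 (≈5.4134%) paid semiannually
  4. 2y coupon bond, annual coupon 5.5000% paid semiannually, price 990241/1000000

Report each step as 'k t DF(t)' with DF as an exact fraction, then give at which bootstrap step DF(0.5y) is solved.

1 1/2 9737/10000
2 1 9481/10000
3 3/2 923/1000
4 2 2219/2500
DF(0.5y) is solved at step 1

step 1 [0.5y] bond c/2=31/800: DF=(8091447/8000000 − 31/800·(0))/(1+31/800) = 9737/10000 ≈ 0.973700
step 2 [1y] zero: DF = P = 9481/10000 ≈ 0.948100
step 3 [1.5y] swap r/2=55/2032: DF=(1 − 55/2032·(0.973700+0.948100))/(1+55/2032) = 923/1000 ≈ 0.923000
step 4 [2y] bond c/2=11/400: DF=(990241/1000000 − 11/400·(0.973700+0.948100+0.923000))/(1+11/400) = 2219/2500 ≈ 0.887600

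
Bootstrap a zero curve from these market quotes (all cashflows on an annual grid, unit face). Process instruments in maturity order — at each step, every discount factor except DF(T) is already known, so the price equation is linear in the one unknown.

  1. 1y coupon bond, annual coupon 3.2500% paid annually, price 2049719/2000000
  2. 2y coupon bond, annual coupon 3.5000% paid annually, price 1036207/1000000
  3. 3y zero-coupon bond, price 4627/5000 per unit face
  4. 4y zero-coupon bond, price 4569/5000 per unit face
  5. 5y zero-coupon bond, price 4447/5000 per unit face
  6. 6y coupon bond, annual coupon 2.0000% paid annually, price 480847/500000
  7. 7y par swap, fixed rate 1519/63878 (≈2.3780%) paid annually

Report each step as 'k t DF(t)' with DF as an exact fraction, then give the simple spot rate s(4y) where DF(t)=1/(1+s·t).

step 1 [1y] bond c/1=13/400: DF=(2049719/2000000 − 13/400·(0))/(1+13/400) = 4963/5000 ≈ 0.992600
step 2 [2y] bond c/1=7/200: DF=(1036207/1000000 − 7/200·(0.992600))/(1+7/200) = 2419/2500 ≈ 0.967600
step 3 [3y] zero: DF = P = 4627/5000 ≈ 0.925400
step 4 [4y] zero: DF = P = 4569/5000 ≈ 0.913800
step 5 [5y] zero: DF = P = 4447/5000 ≈ 0.889400
step 6 [6y] bond c/1=1/50: DF=(480847/500000 − 1/50·(0.992600+0.967600+0.925400+0.913800+0.889400))/(1+1/50) = 8509/10000 ≈ 0.850900
step 7 [7y] swap r/1=1519/63878: DF=(1 − 1519/63878·(0.992600+0.967600+0.925400+0.913800+0.889400+0.850900))/(1+1519/63878) = 8481/10000 ≈ 0.848100

1 1 4963/5000
2 2 2419/2500
3 3 4627/5000
4 4 4569/5000
5 5 4447/5000
6 6 8509/10000
7 7 8481/10000
s(4y) = (1/(4569/5000) − 1)/(4) = 431/18276 ≈ 2.3583%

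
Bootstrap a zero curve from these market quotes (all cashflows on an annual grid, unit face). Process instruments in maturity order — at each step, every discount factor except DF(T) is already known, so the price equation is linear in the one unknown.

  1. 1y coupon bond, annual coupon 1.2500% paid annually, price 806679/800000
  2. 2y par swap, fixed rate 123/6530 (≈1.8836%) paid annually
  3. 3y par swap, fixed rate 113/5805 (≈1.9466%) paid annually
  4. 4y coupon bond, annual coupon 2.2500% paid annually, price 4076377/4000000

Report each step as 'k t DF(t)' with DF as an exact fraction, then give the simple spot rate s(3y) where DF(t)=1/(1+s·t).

step 1 [1y] bond c/1=1/80: DF=(806679/800000 − 1/80·(0))/(1+1/80) = 9959/10000 ≈ 0.995900
step 2 [2y] swap r/1=123/6530: DF=(1 − 123/6530·(0.995900))/(1+123/6530) = 9631/10000 ≈ 0.963100
step 3 [3y] swap r/1=113/5805: DF=(1 − 113/5805·(0.995900+0.963100))/(1+113/5805) = 1887/2000 ≈ 0.943500
step 4 [4y] bond c/1=9/400: DF=(4076377/4000000 − 9/400·(0.995900+0.963100+0.943500))/(1+9/400) = 583/625 ≈ 0.932800

1 1 9959/10000
2 2 9631/10000
3 3 1887/2000
4 4 583/625
s(3y) = (1/(1887/2000) − 1)/(3) = 113/5661 ≈ 1.9961%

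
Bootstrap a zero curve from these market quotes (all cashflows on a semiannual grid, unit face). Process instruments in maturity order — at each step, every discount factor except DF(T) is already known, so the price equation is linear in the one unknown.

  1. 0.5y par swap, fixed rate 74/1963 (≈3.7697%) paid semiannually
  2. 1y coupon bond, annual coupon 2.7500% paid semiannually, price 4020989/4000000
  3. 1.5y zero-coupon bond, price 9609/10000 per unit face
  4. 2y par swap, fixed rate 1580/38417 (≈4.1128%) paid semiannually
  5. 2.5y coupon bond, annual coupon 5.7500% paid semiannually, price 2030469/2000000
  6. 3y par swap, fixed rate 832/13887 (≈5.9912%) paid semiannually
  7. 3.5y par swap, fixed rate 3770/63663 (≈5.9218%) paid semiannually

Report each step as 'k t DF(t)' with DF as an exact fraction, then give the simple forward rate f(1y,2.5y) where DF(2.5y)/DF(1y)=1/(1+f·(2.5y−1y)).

1 1/2 1963/2000
2 1 9783/10000
3 3/2 9609/10000
4 2 921/1000
5 5/2 1759/2000
6 3 521/625
7 7/2 1623/2000
f(1y,2.5y) = ((9783/10000)/(1759/2000) − 1)/(3/2) = 1976/26385 ≈ 7.4891%

step 1 [0.5y] swap r/2=37/1963: DF=(1 − 37/1963·(0))/(1+37/1963) = 1963/2000 ≈ 0.981500
step 2 [1y] bond c/2=11/800: DF=(4020989/4000000 − 11/800·(0.981500))/(1+11/800) = 9783/10000 ≈ 0.978300
step 3 [1.5y] zero: DF = P = 9609/10000 ≈ 0.960900
step 4 [2y] swap r/2=790/38417: DF=(1 − 790/38417·(0.981500+0.978300+0.960900))/(1+790/38417) = 921/1000 ≈ 0.921000
step 5 [2.5y] bond c/2=23/800: DF=(2030469/2000000 − 23/800·(0.981500+0.978300+0.960900+0.921000))/(1+23/800) = 1759/2000 ≈ 0.879500
step 6 [3y] swap r/2=416/13887: DF=(1 − 416/13887·(0.981500+0.978300+0.960900+0.921000+0.879500))/(1+416/13887) = 521/625 ≈ 0.833600
step 7 [3.5y] swap r/2=1885/63663: DF=(1 − 1885/63663·(0.981500+0.978300+0.960900+0.921000+0.879500+0.833600))/(1+1885/63663) = 1623/2000 ≈ 0.811500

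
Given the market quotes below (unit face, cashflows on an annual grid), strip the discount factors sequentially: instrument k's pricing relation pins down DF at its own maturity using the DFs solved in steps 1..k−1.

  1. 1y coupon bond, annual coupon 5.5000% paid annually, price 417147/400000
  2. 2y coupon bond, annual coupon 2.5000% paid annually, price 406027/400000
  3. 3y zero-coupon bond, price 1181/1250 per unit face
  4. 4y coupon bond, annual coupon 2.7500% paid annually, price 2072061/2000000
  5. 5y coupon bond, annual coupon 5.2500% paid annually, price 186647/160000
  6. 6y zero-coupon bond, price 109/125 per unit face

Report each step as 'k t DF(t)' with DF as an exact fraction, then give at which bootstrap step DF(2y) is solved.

1 1 1977/2000
2 2 4831/5000
3 3 1181/1250
4 4 9307/10000
5 5 9173/10000
6 6 109/125
DF(2y) is solved at step 2

step 1 [1y] bond c/1=11/200: DF=(417147/400000 − 11/200·(0))/(1+11/200) = 1977/2000 ≈ 0.988500
step 2 [2y] bond c/1=1/40: DF=(406027/400000 − 1/40·(0.988500))/(1+1/40) = 4831/5000 ≈ 0.966200
step 3 [3y] zero: DF = P = 1181/1250 ≈ 0.944800
step 4 [4y] bond c/1=11/400: DF=(2072061/2000000 − 11/400·(0.988500+0.966200+0.944800))/(1+11/400) = 9307/10000 ≈ 0.930700
step 5 [5y] bond c/1=21/400: DF=(186647/160000 − 21/400·(0.988500+0.966200+0.944800+0.930700))/(1+21/400) = 9173/10000 ≈ 0.917300
step 6 [6y] zero: DF = P = 109/125 ≈ 0.872000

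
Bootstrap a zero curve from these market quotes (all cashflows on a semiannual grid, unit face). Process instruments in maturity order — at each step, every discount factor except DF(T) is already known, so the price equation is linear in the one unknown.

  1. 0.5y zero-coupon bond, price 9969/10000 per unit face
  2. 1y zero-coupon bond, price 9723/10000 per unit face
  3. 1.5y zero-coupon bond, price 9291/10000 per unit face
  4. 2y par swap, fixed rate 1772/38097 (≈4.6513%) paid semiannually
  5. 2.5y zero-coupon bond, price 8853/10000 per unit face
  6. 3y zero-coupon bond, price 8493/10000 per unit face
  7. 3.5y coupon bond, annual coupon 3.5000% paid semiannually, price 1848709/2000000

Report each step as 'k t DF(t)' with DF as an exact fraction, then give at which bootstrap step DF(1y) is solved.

step 1 [0.5y] zero: DF = P = 9969/10000 ≈ 0.996900
step 2 [1y] zero: DF = P = 9723/10000 ≈ 0.972300
step 3 [1.5y] zero: DF = P = 9291/10000 ≈ 0.929100
step 4 [2y] swap r/2=886/38097: DF=(1 − 886/38097·(0.996900+0.972300+0.929100))/(1+886/38097) = 4557/5000 ≈ 0.911400
step 5 [2.5y] zero: DF = P = 8853/10000 ≈ 0.885300
step 6 [3y] zero: DF = P = 8493/10000 ≈ 0.849300
step 7 [3.5y] bond c/2=7/400: DF=(1848709/2000000 − 7/400·(0.996900+0.972300+0.929100+0.911400+0.885300+0.849300))/(1+7/400) = 8131/10000 ≈ 0.813100

1 1/2 9969/10000
2 1 9723/10000
3 3/2 9291/10000
4 2 4557/5000
5 5/2 8853/10000
6 3 8493/10000
7 7/2 8131/10000
DF(1y) is solved at step 2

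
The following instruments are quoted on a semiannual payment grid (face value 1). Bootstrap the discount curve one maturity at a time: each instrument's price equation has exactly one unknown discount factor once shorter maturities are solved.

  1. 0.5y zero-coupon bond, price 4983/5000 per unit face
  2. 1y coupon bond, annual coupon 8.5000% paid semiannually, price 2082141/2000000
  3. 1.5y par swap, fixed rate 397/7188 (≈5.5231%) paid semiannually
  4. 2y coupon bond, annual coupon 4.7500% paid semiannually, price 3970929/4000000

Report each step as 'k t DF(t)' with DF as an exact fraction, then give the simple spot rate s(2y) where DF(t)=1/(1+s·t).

step 1 [0.5y] zero: DF = P = 4983/5000 ≈ 0.996600
step 2 [1y] bond c/2=17/400: DF=(2082141/2000000 − 17/400·(0.996600))/(1+17/400) = 479/500 ≈ 0.958000
step 3 [1.5y] swap r/2=397/14376: DF=(1 − 397/14376·(0.996600+0.958000))/(1+397/14376) = 4603/5000 ≈ 0.920600
step 4 [2y] bond c/2=19/800: DF=(3970929/4000000 − 19/800·(0.996600+0.958000+0.920600))/(1+19/800) = 903/1000 ≈ 0.903000

1 1/2 4983/5000
2 1 479/500
3 3/2 4603/5000
4 2 903/1000
s(2y) = (1/(903/1000) − 1)/(2) = 97/1806 ≈ 5.3710%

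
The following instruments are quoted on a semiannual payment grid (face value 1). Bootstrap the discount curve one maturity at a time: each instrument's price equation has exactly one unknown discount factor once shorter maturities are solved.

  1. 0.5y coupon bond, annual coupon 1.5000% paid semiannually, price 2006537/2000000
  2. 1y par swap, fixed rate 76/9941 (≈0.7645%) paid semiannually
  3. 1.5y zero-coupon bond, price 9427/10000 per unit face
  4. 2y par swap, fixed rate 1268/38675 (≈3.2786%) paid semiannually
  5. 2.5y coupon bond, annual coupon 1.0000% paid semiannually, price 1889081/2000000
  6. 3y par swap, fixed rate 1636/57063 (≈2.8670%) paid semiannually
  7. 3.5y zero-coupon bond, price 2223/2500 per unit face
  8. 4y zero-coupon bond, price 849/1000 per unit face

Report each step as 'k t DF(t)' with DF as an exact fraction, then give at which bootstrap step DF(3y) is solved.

1 1/2 4979/5000
2 1 2481/2500
3 3/2 9427/10000
4 2 4683/5000
5 5/2 4603/5000
6 3 4591/5000
7 7/2 2223/2500
8 4 849/1000
DF(3y) is solved at step 6

step 1 [0.5y] bond c/2=3/400: DF=(2006537/2000000 − 3/400·(0))/(1+3/400) = 4979/5000 ≈ 0.995800
step 2 [1y] swap r/2=38/9941: DF=(1 − 38/9941·(0.995800))/(1+38/9941) = 2481/2500 ≈ 0.992400
step 3 [1.5y] zero: DF = P = 9427/10000 ≈ 0.942700
step 4 [2y] swap r/2=634/38675: DF=(1 − 634/38675·(0.995800+0.992400+0.942700))/(1+634/38675) = 4683/5000 ≈ 0.936600
step 5 [2.5y] bond c/2=1/200: DF=(1889081/2000000 − 1/200·(0.995800+0.992400+0.942700+0.936600))/(1+1/200) = 4603/5000 ≈ 0.920600
step 6 [3y] swap r/2=818/57063: DF=(1 − 818/57063·(0.995800+0.992400+0.942700+0.936600+0.920600))/(1+818/57063) = 4591/5000 ≈ 0.918200
step 7 [3.5y] zero: DF = P = 2223/2500 ≈ 0.889200
step 8 [4y] zero: DF = P = 849/1000 ≈ 0.849000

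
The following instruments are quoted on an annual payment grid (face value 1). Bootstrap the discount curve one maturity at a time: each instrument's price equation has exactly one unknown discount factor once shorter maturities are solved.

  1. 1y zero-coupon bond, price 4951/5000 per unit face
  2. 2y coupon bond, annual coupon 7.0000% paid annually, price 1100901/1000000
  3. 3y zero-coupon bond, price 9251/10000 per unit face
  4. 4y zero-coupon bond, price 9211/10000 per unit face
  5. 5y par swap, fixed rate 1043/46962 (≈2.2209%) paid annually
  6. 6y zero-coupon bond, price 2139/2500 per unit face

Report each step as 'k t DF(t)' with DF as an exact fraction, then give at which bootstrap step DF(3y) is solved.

1 1 4951/5000
2 2 9641/10000
3 3 9251/10000
4 4 9211/10000
5 5 8957/10000
6 6 2139/2500
DF(3y) is solved at step 3

step 1 [1y] zero: DF = P = 4951/5000 ≈ 0.990200
step 2 [2y] bond c/1=7/100: DF=(1100901/1000000 − 7/100·(0.990200))/(1+7/100) = 9641/10000 ≈ 0.964100
step 3 [3y] zero: DF = P = 9251/10000 ≈ 0.925100
step 4 [4y] zero: DF = P = 9211/10000 ≈ 0.921100
step 5 [5y] swap r/1=1043/46962: DF=(1 − 1043/46962·(0.990200+0.964100+0.925100+0.921100))/(1+1043/46962) = 8957/10000 ≈ 0.895700
step 6 [6y] zero: DF = P = 2139/2500 ≈ 0.855600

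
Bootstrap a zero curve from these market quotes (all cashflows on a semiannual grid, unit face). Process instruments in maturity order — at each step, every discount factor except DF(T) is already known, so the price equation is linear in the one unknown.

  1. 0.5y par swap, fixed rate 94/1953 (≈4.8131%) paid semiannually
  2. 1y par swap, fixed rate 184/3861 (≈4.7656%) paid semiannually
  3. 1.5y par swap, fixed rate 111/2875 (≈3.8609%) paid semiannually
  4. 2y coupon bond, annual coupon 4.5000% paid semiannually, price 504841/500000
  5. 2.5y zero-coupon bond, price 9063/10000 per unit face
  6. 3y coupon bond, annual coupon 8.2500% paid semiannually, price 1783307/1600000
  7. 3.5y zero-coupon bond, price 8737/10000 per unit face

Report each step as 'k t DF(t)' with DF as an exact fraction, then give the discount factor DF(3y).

step 1 [0.5y] swap r/2=47/1953: DF=(1 − 47/1953·(0))/(1+47/1953) = 1953/2000 ≈ 0.976500
step 2 [1y] swap r/2=92/3861: DF=(1 − 92/3861·(0.976500))/(1+92/3861) = 477/500 ≈ 0.954000
step 3 [1.5y] swap r/2=111/5750: DF=(1 − 111/5750·(0.976500+0.954000))/(1+111/5750) = 1889/2000 ≈ 0.944500
step 4 [2y] bond c/2=9/400: DF=(504841/500000 − 9/400·(0.976500+0.954000+0.944500))/(1+9/400) = 4621/5000 ≈ 0.924200
step 5 [2.5y] zero: DF = P = 9063/10000 ≈ 0.906300
step 6 [3y] bond c/2=33/800: DF=(1783307/1600000 − 33/800·(0.976500+0.954000+0.944500+0.924200+0.906300))/(1+33/800) = 221/250 ≈ 0.884000
step 7 [3.5y] zero: DF = P = 8737/10000 ≈ 0.873700

1 1/2 1953/2000
2 1 477/500
3 3/2 1889/2000
4 2 4621/5000
5 5/2 9063/10000
6 3 221/250
7 7/2 8737/10000
DF(3y) = 221/250 ≈ 0.884000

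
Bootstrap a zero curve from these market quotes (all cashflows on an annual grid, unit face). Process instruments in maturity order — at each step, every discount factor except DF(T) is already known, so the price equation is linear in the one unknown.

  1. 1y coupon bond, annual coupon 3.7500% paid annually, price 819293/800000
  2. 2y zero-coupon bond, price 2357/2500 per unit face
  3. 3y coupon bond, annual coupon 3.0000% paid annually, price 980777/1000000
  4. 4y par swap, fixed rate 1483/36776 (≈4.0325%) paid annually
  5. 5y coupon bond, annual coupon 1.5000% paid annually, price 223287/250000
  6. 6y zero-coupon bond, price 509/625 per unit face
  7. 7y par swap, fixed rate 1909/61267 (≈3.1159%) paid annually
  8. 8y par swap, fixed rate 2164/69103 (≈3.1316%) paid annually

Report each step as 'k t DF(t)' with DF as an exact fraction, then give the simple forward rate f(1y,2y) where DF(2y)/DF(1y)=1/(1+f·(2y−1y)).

1 1 9871/10000
2 2 2357/2500
3 3 112/125
4 4 8517/10000
5 5 516/625
6 6 509/625
7 7 8091/10000
8 8 1959/2500
f(1y,2y) = ((9871/10000)/(2357/2500) − 1)/(1) = 443/9428 ≈ 4.6988%

step 1 [1y] bond c/1=3/80: DF=(819293/800000 − 3/80·(0))/(1+3/80) = 9871/10000 ≈ 0.987100
step 2 [2y] zero: DF = P = 2357/2500 ≈ 0.942800
step 3 [3y] bond c/1=3/100: DF=(980777/1000000 − 3/100·(0.987100+0.942800))/(1+3/100) = 112/125 ≈ 0.896000
step 4 [4y] swap r/1=1483/36776: DF=(1 − 1483/36776·(0.987100+0.942800+0.896000))/(1+1483/36776) = 8517/10000 ≈ 0.851700
step 5 [5y] bond c/1=3/200: DF=(223287/250000 − 3/200·(0.987100+0.942800+0.896000+0.851700))/(1+3/200) = 516/625 ≈ 0.825600
step 6 [6y] zero: DF = P = 509/625 ≈ 0.814400
step 7 [7y] swap r/1=1909/61267: DF=(1 − 1909/61267·(0.987100+0.942800+0.896000+0.851700+0.825600+0.814400))/(1+1909/61267) = 8091/10000 ≈ 0.809100
step 8 [8y] swap r/1=2164/69103: DF=(1 − 2164/69103·(0.987100+0.942800+0.896000+0.851700+0.825600+0.814400+0.809100))/(1+2164/69103) = 1959/2500 ≈ 0.783600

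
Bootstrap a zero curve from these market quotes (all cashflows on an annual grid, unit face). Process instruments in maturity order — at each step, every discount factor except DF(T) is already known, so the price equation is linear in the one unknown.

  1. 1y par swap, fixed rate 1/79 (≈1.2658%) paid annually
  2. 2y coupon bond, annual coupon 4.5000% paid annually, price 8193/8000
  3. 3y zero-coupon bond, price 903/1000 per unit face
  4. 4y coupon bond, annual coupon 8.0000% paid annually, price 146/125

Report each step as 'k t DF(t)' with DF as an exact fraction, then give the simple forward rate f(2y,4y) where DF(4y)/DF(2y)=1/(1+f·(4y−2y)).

step 1 [1y] swap r/1=1/79: DF=(1 − 1/79·(0))/(1+1/79) = 79/80 ≈ 0.987500
step 2 [2y] bond c/1=9/200: DF=(8193/8000 − 9/200·(0.987500))/(1+9/200) = 15/16 ≈ 0.937500
step 3 [3y] zero: DF = P = 903/1000 ≈ 0.903000
step 4 [4y] bond c/1=2/25: DF=(146/125 − 2/25·(0.987500+0.937500+0.903000))/(1+2/25) = 109/125 ≈ 0.872000

1 1 79/80
2 2 15/16
3 3 903/1000
4 4 109/125
f(2y,4y) = ((15/16)/(109/125) − 1)/(2) = 131/3488 ≈ 3.7557%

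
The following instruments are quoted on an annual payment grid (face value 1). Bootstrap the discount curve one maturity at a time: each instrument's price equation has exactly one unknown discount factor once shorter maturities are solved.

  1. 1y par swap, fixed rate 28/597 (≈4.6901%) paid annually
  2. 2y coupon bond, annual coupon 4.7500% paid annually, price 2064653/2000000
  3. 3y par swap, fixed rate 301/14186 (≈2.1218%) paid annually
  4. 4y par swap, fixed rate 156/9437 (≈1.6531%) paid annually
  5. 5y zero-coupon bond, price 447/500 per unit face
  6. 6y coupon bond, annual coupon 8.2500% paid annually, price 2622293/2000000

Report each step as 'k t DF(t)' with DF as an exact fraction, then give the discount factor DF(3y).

1 1 597/625
2 2 4711/5000
3 3 4699/5000
4 4 586/625
5 5 447/500
6 6 4277/5000
DF(3y) = 4699/5000 ≈ 0.939800

step 1 [1y] swap r/1=28/597: DF=(1 − 28/597·(0))/(1+28/597) = 597/625 ≈ 0.955200
step 2 [2y] bond c/1=19/400: DF=(2064653/2000000 − 19/400·(0.955200))/(1+19/400) = 4711/5000 ≈ 0.942200
step 3 [3y] swap r/1=301/14186: DF=(1 − 301/14186·(0.955200+0.942200))/(1+301/14186) = 4699/5000 ≈ 0.939800
step 4 [4y] swap r/1=156/9437: DF=(1 − 156/9437·(0.955200+0.942200+0.939800))/(1+156/9437) = 586/625 ≈ 0.937600
step 5 [5y] zero: DF = P = 447/500 ≈ 0.894000
step 6 [6y] bond c/1=33/400: DF=(2622293/2000000 − 33/400·(0.955200+0.942200+0.939800+0.937600+0.894000))/(1+33/400) = 4277/5000 ≈ 0.855400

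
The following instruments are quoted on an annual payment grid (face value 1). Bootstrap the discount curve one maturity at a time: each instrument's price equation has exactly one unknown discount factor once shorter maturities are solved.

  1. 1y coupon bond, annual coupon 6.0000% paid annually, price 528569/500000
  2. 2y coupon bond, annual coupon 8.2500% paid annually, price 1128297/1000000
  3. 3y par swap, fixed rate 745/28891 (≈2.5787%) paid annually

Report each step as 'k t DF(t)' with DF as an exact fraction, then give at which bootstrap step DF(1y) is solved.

1 1 9973/10000
2 2 9663/10000
3 3 1851/2000
DF(1y) is solved at step 1

step 1 [1y] bond c/1=3/50: DF=(528569/500000 − 3/50·(0))/(1+3/50) = 9973/10000 ≈ 0.997300
step 2 [2y] bond c/1=33/400: DF=(1128297/1000000 − 33/400·(0.997300))/(1+33/400) = 9663/10000 ≈ 0.966300
step 3 [3y] swap r/1=745/28891: DF=(1 − 745/28891·(0.997300+0.966300))/(1+745/28891) = 1851/2000 ≈ 0.925500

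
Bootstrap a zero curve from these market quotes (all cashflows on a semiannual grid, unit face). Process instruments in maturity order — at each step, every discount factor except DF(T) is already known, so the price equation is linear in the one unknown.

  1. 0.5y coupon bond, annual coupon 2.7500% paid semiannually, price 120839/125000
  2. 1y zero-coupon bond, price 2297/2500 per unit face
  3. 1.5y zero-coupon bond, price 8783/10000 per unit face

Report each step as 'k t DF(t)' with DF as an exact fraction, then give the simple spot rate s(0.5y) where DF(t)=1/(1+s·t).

step 1 [0.5y] bond c/2=11/800: DF=(120839/125000 − 11/800·(0))/(1+11/800) = 596/625 ≈ 0.953600
step 2 [1y] zero: DF = P = 2297/2500 ≈ 0.918800
step 3 [1.5y] zero: DF = P = 8783/10000 ≈ 0.878300

1 1/2 596/625
2 1 2297/2500
3 3/2 8783/10000
s(0.5y) = (1/(596/625) − 1)/(1/2) = 29/298 ≈ 9.7315%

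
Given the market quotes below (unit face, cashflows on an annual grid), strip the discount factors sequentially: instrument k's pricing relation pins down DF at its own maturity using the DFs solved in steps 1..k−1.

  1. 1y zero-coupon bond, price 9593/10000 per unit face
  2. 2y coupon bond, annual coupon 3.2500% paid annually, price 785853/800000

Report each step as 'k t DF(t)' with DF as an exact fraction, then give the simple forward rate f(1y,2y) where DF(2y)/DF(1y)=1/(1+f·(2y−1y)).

step 1 [1y] zero: DF = P = 9593/10000 ≈ 0.959300
step 2 [2y] bond c/1=13/400: DF=(785853/800000 − 13/400·(0.959300))/(1+13/400) = 2303/2500 ≈ 0.921200

1 1 9593/10000
2 2 2303/2500
f(1y,2y) = ((9593/10000)/(2303/2500) − 1)/(1) = 381/9212 ≈ 4.1359%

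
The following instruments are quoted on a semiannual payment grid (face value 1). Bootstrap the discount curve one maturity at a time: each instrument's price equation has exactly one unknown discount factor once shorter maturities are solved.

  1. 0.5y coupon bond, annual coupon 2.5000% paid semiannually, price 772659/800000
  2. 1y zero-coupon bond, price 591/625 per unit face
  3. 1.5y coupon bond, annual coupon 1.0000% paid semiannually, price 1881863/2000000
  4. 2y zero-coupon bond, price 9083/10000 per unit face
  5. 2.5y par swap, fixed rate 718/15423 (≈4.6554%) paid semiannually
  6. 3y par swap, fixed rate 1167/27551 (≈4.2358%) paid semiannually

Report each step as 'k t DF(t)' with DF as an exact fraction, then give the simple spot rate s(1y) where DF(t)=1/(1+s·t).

1 1/2 9539/10000
2 1 591/625
3 3/2 2317/2500
4 2 9083/10000
5 5/2 8923/10000
6 3 8833/10000
s(1y) = (1/(591/625) − 1)/(1) = 34/591 ≈ 5.7530%

step 1 [0.5y] bond c/2=1/80: DF=(772659/800000 − 1/80·(0))/(1+1/80) = 9539/10000 ≈ 0.953900
step 2 [1y] zero: DF = P = 591/625 ≈ 0.945600
step 3 [1.5y] bond c/2=1/200: DF=(1881863/2000000 − 1/200·(0.953900+0.945600))/(1+1/200) = 2317/2500 ≈ 0.926800
step 4 [2y] zero: DF = P = 9083/10000 ≈ 0.908300
step 5 [2.5y] swap r/2=359/15423: DF=(1 − 359/15423·(0.953900+0.945600+0.926800+0.908300))/(1+359/15423) = 8923/10000 ≈ 0.892300
step 6 [3y] swap r/2=1167/55102: DF=(1 − 1167/55102·(0.953900+0.945600+0.926800+0.908300+0.892300))/(1+1167/55102) = 8833/10000 ≈ 0.883300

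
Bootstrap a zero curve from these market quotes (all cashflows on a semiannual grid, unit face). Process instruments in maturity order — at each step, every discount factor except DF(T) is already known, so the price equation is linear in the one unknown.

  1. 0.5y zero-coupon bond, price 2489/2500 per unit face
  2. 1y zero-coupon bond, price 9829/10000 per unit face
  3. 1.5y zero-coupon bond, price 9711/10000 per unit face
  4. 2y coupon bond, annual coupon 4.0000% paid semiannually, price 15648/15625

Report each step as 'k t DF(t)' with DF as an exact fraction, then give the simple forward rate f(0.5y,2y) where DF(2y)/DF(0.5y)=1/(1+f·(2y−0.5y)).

1 1/2 2489/2500
2 1 9829/10000
3 3/2 9711/10000
4 2 231/250
f(0.5y,2y) = ((2489/2500)/(231/250) − 1)/(3/2) = 179/3465 ≈ 5.1659%

step 1 [0.5y] zero: DF = P = 2489/2500 ≈ 0.995600
step 2 [1y] zero: DF = P = 9829/10000 ≈ 0.982900
step 3 [1.5y] zero: DF = P = 9711/10000 ≈ 0.971100
step 4 [2y] bond c/2=1/50: DF=(15648/15625 − 1/50·(0.995600+0.982900+0.971100))/(1+1/50) = 231/250 ≈ 0.924000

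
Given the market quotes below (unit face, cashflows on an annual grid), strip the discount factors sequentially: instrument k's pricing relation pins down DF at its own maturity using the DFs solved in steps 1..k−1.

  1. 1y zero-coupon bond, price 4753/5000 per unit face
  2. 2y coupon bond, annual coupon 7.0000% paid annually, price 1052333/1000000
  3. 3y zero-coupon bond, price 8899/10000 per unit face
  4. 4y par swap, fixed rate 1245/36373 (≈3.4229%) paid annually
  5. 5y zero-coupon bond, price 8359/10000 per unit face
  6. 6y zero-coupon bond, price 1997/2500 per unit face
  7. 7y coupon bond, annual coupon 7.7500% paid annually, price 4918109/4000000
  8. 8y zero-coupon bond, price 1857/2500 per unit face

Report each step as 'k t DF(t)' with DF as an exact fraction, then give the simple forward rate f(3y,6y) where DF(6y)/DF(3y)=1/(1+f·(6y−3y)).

step 1 [1y] zero: DF = P = 4753/5000 ≈ 0.950600
step 2 [2y] bond c/1=7/100: DF=(1052333/1000000 − 7/100·(0.950600))/(1+7/100) = 9213/10000 ≈ 0.921300
step 3 [3y] zero: DF = P = 8899/10000 ≈ 0.889900
step 4 [4y] swap r/1=1245/36373: DF=(1 − 1245/36373·(0.950600+0.921300+0.889900))/(1+1245/36373) = 1751/2000 ≈ 0.875500
step 5 [5y] zero: DF = P = 8359/10000 ≈ 0.835900
step 6 [6y] zero: DF = P = 1997/2500 ≈ 0.798800
step 7 [7y] bond c/1=31/400: DF=(4918109/4000000 − 31/400·(0.950600+0.921300+0.889900+0.875500+0.835900+0.798800))/(1+31/400) = 7619/10000 ≈ 0.761900
step 8 [8y] zero: DF = P = 1857/2500 ≈ 0.742800

1 1 4753/5000
2 2 9213/10000
3 3 8899/10000
4 4 1751/2000
5 5 8359/10000
6 6 1997/2500
7 7 7619/10000
8 8 1857/2500
f(3y,6y) = ((8899/10000)/(1997/2500) − 1)/(3) = 911/23964 ≈ 3.8015%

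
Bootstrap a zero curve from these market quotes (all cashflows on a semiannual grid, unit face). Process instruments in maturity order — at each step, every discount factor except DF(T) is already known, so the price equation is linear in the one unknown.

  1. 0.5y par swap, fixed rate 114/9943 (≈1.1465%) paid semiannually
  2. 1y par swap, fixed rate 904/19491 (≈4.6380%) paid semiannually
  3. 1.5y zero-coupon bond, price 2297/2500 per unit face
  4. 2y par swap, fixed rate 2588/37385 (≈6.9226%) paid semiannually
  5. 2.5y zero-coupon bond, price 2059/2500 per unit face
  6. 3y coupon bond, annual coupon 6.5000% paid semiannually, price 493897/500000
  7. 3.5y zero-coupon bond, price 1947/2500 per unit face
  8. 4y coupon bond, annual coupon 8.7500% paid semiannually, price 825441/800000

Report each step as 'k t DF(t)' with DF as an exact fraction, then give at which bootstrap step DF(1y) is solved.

step 1 [0.5y] swap r/2=57/9943: DF=(1 − 57/9943·(0))/(1+57/9943) = 9943/10000 ≈ 0.994300
step 2 [1y] swap r/2=452/19491: DF=(1 − 452/19491·(0.994300))/(1+452/19491) = 2387/2500 ≈ 0.954800
step 3 [1.5y] zero: DF = P = 2297/2500 ≈ 0.918800
step 4 [2y] swap r/2=1294/37385: DF=(1 − 1294/37385·(0.994300+0.954800+0.918800))/(1+1294/37385) = 4353/5000 ≈ 0.870600
step 5 [2.5y] zero: DF = P = 2059/2500 ≈ 0.823600
step 6 [3y] bond c/2=13/400: DF=(493897/500000 − 13/400·(0.994300+0.954800+0.918800+0.870600+0.823600))/(1+13/400) = 8131/10000 ≈ 0.813100
step 7 [3.5y] zero: DF = P = 1947/2500 ≈ 0.778800
step 8 [4y] bond c/2=7/160: DF=(825441/800000 − 7/160·(0.994300+0.954800+0.918800+0.870600+0.823600+0.813100+0.778800))/(1+7/160) = 3653/5000 ≈ 0.730600

1 1/2 9943/10000
2 1 2387/2500
3 3/2 2297/2500
4 2 4353/5000
5 5/2 2059/2500
6 3 8131/10000
7 7/2 1947/2500
8 4 3653/5000
DF(1y) is solved at step 2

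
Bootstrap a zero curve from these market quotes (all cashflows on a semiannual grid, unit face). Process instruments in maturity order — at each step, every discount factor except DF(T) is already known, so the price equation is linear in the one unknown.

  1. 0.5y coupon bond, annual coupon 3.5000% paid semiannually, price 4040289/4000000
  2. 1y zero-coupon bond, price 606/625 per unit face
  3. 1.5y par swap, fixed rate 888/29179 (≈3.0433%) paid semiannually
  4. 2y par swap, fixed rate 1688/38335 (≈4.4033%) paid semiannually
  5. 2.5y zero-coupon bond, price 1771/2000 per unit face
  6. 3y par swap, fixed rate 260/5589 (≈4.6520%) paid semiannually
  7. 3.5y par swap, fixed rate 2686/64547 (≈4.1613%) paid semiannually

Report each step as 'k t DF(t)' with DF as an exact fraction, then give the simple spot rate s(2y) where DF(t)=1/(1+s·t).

1 1/2 9927/10000
2 1 606/625
3 3/2 2389/2500
4 2 2289/2500
5 5/2 1771/2000
6 3 87/100
7 7/2 8657/10000
s(2y) = (1/(2289/2500) − 1)/(2) = 211/4578 ≈ 4.6090%

step 1 [0.5y] bond c/2=7/400: DF=(4040289/4000000 − 7/400·(0))/(1+7/400) = 9927/10000 ≈ 0.992700
step 2 [1y] zero: DF = P = 606/625 ≈ 0.969600
step 3 [1.5y] swap r/2=444/29179: DF=(1 − 444/29179·(0.992700+0.969600))/(1+444/29179) = 2389/2500 ≈ 0.955600
step 4 [2y] swap r/2=844/38335: DF=(1 − 844/38335·(0.992700+0.969600+0.955600))/(1+844/38335) = 2289/2500 ≈ 0.915600
step 5 [2.5y] zero: DF = P = 1771/2000 ≈ 0.885500
step 6 [3y] swap r/2=130/5589: DF=(1 − 130/5589·(0.992700+0.969600+0.955600+0.915600+0.885500))/(1+130/5589) = 87/100 ≈ 0.870000
step 7 [3.5y] swap r/2=1343/64547: DF=(1 − 1343/64547·(0.992700+0.969600+0.955600+0.915600+0.885500+0.870000))/(1+1343/64547) = 8657/10000 ≈ 0.865700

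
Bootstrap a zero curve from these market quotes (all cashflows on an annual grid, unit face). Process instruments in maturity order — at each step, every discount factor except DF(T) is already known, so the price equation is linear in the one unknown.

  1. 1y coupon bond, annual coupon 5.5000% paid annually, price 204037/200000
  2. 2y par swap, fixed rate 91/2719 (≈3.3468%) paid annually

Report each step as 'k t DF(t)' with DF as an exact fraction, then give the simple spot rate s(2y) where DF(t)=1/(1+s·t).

step 1 [1y] bond c/1=11/200: DF=(204037/200000 − 11/200·(0))/(1+11/200) = 967/1000 ≈ 0.967000
step 2 [2y] swap r/1=91/2719: DF=(1 − 91/2719·(0.967000))/(1+91/2719) = 9363/10000 ≈ 0.936300

1 1 967/1000
2 2 9363/10000
s(2y) = (1/(9363/10000) − 1)/(2) = 637/18726 ≈ 3.4017%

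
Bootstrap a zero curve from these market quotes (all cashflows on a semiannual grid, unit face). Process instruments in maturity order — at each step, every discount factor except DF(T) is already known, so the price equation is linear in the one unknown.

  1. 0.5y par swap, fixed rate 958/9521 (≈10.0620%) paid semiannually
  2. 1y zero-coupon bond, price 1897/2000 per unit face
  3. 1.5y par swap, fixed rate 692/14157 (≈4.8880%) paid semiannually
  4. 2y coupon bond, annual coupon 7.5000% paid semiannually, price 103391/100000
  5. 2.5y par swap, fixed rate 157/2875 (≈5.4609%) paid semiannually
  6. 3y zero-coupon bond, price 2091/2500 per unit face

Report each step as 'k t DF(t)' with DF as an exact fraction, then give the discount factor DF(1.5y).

1 1/2 9521/10000
2 1 1897/2000
3 3/2 2327/2500
4 2 4471/5000
5 5/2 1093/1250
6 3 2091/2500
DF(1.5y) = 2327/2500 ≈ 0.930800

step 1 [0.5y] swap r/2=479/9521: DF=(1 − 479/9521·(0))/(1+479/9521) = 9521/10000 ≈ 0.952100
step 2 [1y] zero: DF = P = 1897/2000 ≈ 0.948500
step 3 [1.5y] swap r/2=346/14157: DF=(1 − 346/14157·(0.952100+0.948500))/(1+346/14157) = 2327/2500 ≈ 0.930800
step 4 [2y] bond c/2=3/80: DF=(103391/100000 − 3/80·(0.952100+0.948500+0.930800))/(1+3/80) = 4471/5000 ≈ 0.894200
step 5 [2.5y] swap r/2=157/5750: DF=(1 − 157/5750·(0.952100+0.948500+0.930800+0.894200))/(1+157/5750) = 1093/1250 ≈ 0.874400
step 6 [3y] zero: DF = P = 2091/2500 ≈ 0.836400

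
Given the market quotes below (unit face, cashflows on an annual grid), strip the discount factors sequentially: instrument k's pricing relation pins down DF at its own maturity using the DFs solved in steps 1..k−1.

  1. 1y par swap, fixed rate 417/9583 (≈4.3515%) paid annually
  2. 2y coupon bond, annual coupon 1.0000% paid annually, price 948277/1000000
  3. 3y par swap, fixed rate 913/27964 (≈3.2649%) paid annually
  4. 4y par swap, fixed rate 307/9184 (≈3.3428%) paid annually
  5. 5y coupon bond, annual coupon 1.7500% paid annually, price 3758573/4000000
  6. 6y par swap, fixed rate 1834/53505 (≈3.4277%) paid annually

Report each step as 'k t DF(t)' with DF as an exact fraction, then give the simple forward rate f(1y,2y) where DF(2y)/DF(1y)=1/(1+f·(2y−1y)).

1 1 9583/10000
2 2 4647/5000
3 3 9087/10000
4 4 2193/2500
5 5 8603/10000
6 6 4083/5000
f(1y,2y) = ((9583/10000)/(4647/5000) − 1)/(1) = 289/9294 ≈ 3.1095%

step 1 [1y] swap r/1=417/9583: DF=(1 − 417/9583·(0))/(1+417/9583) = 9583/10000 ≈ 0.958300
step 2 [2y] bond c/1=1/100: DF=(948277/1000000 − 1/100·(0.958300))/(1+1/100) = 4647/5000 ≈ 0.929400
step 3 [3y] swap r/1=913/27964: DF=(1 − 913/27964·(0.958300+0.929400))/(1+913/27964) = 9087/10000 ≈ 0.908700
step 4 [4y] swap r/1=307/9184: DF=(1 − 307/9184·(0.958300+0.929400+0.908700))/(1+307/9184) = 2193/2500 ≈ 0.877200
step 5 [5y] bond c/1=7/400: DF=(3758573/4000000 − 7/400·(0.958300+0.929400+0.908700+0.877200))/(1+7/400) = 8603/10000 ≈ 0.860300
step 6 [6y] swap r/1=1834/53505: DF=(1 − 1834/53505·(0.958300+0.929400+0.908700+0.877200+0.860300))/(1+1834/53505) = 4083/5000 ≈ 0.816600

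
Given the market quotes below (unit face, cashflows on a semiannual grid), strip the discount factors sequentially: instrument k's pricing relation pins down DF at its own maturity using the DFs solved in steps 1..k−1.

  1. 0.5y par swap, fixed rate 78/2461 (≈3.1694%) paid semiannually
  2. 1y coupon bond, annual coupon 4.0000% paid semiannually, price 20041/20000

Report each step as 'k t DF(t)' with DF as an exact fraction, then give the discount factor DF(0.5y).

1 1/2 2461/2500
2 1 9631/10000
DF(0.5y) = 2461/2500 ≈ 0.984400

step 1 [0.5y] swap r/2=39/2461: DF=(1 − 39/2461·(0))/(1+39/2461) = 2461/2500 ≈ 0.984400
step 2 [1y] bond c/2=1/50: DF=(20041/20000 − 1/50·(0.984400))/(1+1/50) = 9631/10000 ≈ 0.963100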